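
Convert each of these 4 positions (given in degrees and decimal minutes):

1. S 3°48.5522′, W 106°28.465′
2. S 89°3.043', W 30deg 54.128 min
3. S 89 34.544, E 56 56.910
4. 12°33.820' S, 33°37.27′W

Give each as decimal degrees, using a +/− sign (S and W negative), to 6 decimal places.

Point 1:
  Latitude: 3 + 48.5522/60 = 3.8092033
  S ⇒ negate
  λ: 28.465′ = 0.474417°; total 106.4744167
  W → negative
Point 2:
  Lat: 3.043′ = 0.050717°; total 89.0507167
  hemisphere S, so the sign is −
  Longitude: 30 + 54.128/60 = 30.9021333
  W ⇒ negate
Point 3:
  φ: 34.544′ = 0.575733°; total 89.5757333
  hemisphere S, so the sign is −
  Longitude: 56 + 56.91/60 = 56.9485000
  E ⇒ keep positive
Point 4:
  φ: 12 + 33.82/60 = 12.5636667
  hemisphere S, so the sign is −
  λ: 37.27′ = 0.621167°; total 33.6211667
  hemisphere W, so the sign is −

1. -3.809203, -106.474417
2. -89.050717, -30.902133
3. -89.575733, 56.948500
4. -12.563667, -33.621167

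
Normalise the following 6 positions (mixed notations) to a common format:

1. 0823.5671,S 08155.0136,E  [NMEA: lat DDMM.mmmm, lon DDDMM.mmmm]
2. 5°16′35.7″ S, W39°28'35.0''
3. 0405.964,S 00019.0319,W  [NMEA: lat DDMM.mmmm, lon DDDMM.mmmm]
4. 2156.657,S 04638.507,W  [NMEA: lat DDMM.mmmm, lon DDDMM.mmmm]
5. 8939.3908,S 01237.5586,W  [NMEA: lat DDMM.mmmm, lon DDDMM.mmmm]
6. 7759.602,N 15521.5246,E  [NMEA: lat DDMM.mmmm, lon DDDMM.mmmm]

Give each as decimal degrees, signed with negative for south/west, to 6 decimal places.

1. -8.392785, 81.916893
2. -5.276583, -39.476389
3. -4.099400, -0.317198
4. -21.944283, -46.641783
5. -89.656513, -12.625977
6. 77.993367, 155.358743

Point 1:
  Latitude: split at 2 digits → 08° and 23.5671′; 8 + 23.5671/60 = 8.3927850
  S ⇒ negate
  λ: split at 3 digits → 081° and 55.0136′; 81 + 55.0136/60 = 81.9168933
  E ⇒ keep positive
Point 2:
  Latitude: 5 + 16/60 + 35.7/3600 = 5.2765833
  S ⇒ negate
  Longitude: 39° + 28/60 + 35/3600 = 39 + 0.466667 + 0.009722 = 39.4763889
  hemisphere W, so the sign is −
Point 3:
  φ: split at 2 digits → 04° and 5.964′; 4 + 5.964/60 = 4.0994000
  hemisphere S, so the sign is −
  Longitude: split at 3 digits → 000° and 19.0319′; 0 + 19.0319/60 = 0.3171983
  hemisphere W, so the sign is −
Point 4:
  φ: degrees = first 2 digits = 21, minutes = 56.657; 21 + 56.657/60 = 21.9442833
  S ⇒ negate
  Lon: split at 3 digits → 046° and 38.507′; 46 + 38.507/60 = 46.6417833
  W → negative
Point 5:
  Lat: split at 2 digits → 89° and 39.3908′; 89 + 39.3908/60 = 89.6565133
  S ⇒ negate
  Lon: split at 3 digits → 012° and 37.5586′; 12 + 37.5586/60 = 12.6259767
  W → negative
Point 6:
  φ: split at 2 digits → 77° and 59.602′; 77 + 59.602/60 = 77.9933667
  N ⇒ keep positive
  Longitude: split at 3 digits → 155° and 21.5246′; 155 + 21.5246/60 = 155.3587433
  E ⇒ keep positive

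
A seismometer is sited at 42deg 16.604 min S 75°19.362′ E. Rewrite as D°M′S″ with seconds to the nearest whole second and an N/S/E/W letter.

42°16′36″ S, 75°19′22″ E

Latitude: fractional minutes 0.60400 × 60 = 36.24″
Lon: 19.36200′ → 19′ and 0.36200 × 60 = 21.72″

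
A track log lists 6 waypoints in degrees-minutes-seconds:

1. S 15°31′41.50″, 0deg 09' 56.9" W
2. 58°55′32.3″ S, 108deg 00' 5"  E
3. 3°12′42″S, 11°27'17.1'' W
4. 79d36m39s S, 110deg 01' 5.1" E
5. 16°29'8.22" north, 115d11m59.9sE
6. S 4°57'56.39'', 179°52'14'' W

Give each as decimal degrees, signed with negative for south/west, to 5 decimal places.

Point 1:
  Lat: 31′ + 41.5″ = 31.69167′; 15 + 31.69167/60 = 15.528194
  S → negative
  Lon: 9′ + 56.9″ = 9.94833′; 0 + 9.94833/60 = 0.165806
  W ⇒ negate
Point 2:
  Latitude: 55′ + 32.3″ = 55.53833′; 58 + 55.53833/60 = 58.925639
  hemisphere S, so the sign is −
  λ: 108° + 0/60 + 5/3600 = 108 + 0.000000 + 0.001389 = 108.001389
  E → positive
Point 3:
  Latitude: 3° + 12/60 + 42/3600 = 3 + 0.200000 + 0.011667 = 3.211667
  S ⇒ negate
  λ: 27′ + 17.1″ = 27.28500′; 11 + 27.28500/60 = 11.454750
  W ⇒ negate
Point 4:
  Latitude: 36′ + 39″ = 36.65000′; 79 + 36.65000/60 = 79.610833
  S → negative
  λ: 110° + 1/60 + 5.1/3600 = 110 + 0.016667 + 0.001417 = 110.018083
  E ⇒ keep positive
Point 5:
  φ: 16° + 29/60 + 8.22/3600 = 16 + 0.483333 + 0.002283 = 16.485617
  N ⇒ keep positive
  Longitude: 115 + 11/60 + 59.9/3600 = 115.199972
  E → positive
Point 6:
  Latitude: 4 + 57/60 + 56.39/3600 = 4.965664
  S → negative
  Lon: 52′ + 14″ = 52.23333′; 179 + 52.23333/60 = 179.870556
  W → negative

1. -15.52819, -0.16581
2. -58.92564, 108.00139
3. -3.21167, -11.45475
4. -79.61083, 110.01808
5. 16.48562, 115.19997
6. -4.96566, -179.87056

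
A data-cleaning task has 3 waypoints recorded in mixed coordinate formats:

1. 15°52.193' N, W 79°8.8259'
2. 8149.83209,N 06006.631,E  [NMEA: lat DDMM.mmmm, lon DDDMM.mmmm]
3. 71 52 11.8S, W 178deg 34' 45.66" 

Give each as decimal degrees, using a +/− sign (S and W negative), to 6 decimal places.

Point 1:
  φ: 52.193′ = 0.869883°; total 15.8698833
  N → positive
  Longitude: 79 + 8.8259/60 = 79.1470983
  W ⇒ negate
Point 2:
  Latitude: degrees = first 2 digits = 81, minutes = 49.83209; 81 + 49.83209/60 = 81.8305348
  N ⇒ keep positive
  Longitude: split at 3 digits → 060° and 6.631′; 60 + 6.631/60 = 60.1105167
  E → positive
Point 3:
  Lat: 52′ + 11.8″ = 52.19667′; 71 + 52.19667/60 = 71.8699444
  S ⇒ negate
  Longitude: 178 + 34/60 + 45.66/3600 = 178.5793500
  W ⇒ negate

1. 15.869883, -79.147098
2. 81.830535, 60.110517
3. -71.869944, -178.579350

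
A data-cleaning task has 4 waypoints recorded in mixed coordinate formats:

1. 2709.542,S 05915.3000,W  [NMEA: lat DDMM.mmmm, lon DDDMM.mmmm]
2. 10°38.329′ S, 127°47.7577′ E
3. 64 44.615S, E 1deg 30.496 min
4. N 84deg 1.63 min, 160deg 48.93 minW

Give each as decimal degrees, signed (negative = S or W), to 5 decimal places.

Point 1:
  Latitude: split at 2 digits → 27° and 9.542′; 27 + 9.542/60 = 27.159033
  S → negative
  Lon: split at 3 digits → 059° and 15.3′; 59 + 15.3/60 = 59.255000
  W → negative
Point 2:
  φ: 38.329′ = 0.638817°; total 10.638817
  S → negative
  Lon: 127 + 47.7577/60 = 127.795962
  E ⇒ keep positive
Point 3:
  Latitude: 64 + 44.615/60 = 64.743583
  S ⇒ negate
  Lon: 1 + 30.496/60 = 1.508267
  E → positive
Point 4:
  φ: 84 + 1.63/60 = 84.027167
  N → positive
  Longitude: 160 + 48.93/60 = 160.815500
  hemisphere W, so the sign is −

1. -27.15903, -59.25500
2. -10.63882, 127.79596
3. -64.74358, 1.50827
4. 84.02717, -160.81550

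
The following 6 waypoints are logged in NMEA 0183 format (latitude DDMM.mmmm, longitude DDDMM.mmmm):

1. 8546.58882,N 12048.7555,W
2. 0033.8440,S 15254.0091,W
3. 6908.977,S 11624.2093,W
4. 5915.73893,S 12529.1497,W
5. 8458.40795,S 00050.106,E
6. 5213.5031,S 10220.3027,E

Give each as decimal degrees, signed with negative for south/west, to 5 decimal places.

1. 85.77648, -120.81259
2. -0.56407, -152.90015
3. -69.14962, -116.40349
4. -59.26232, -125.48583
5. -84.97347, 0.83510
6. -52.22505, 102.33838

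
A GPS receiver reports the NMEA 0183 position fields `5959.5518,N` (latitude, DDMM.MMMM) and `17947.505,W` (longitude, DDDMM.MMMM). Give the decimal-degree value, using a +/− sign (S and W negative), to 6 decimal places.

Latitude: split at 2 digits → 59° and 59.5518′; 59 + 59.5518/60 = 59.9925300
N → positive
Longitude: split at 3 digits → 179° and 47.505′; 179 + 47.505/60 = 179.7917500
W → negative

59.992530, -179.791750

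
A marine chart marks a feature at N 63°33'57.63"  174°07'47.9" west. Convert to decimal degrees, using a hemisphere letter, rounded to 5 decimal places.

63.56601° N, 174.12997° W

Lat: 33′ + 57.63″ = 33.96050′; 63 + 33.96050/60 = 63.566008
Longitude: 7′ + 47.9″ = 7.79833′; 174 + 7.79833/60 = 174.129972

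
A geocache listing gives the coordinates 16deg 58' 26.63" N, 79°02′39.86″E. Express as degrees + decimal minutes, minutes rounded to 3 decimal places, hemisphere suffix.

Lat: 58 + 26.63/60 = 58.44383′
λ: seconds/60 = 0.66433; minutes = 2 + 0.66433 = 2.66433

16° 58.444′ N, 79° 2.664′ E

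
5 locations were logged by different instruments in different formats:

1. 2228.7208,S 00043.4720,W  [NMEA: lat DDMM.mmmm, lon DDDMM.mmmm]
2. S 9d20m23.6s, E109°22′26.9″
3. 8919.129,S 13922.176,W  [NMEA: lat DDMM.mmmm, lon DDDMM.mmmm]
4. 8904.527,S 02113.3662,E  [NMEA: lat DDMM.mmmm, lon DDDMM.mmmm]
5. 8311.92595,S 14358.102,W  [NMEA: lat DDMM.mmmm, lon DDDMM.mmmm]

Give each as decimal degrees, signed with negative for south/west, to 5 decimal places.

1. -22.47868, -0.72453
2. -9.33989, 109.37414
3. -89.31882, -139.36960
4. -89.07545, 21.22277
5. -83.19877, -143.96837

Point 1:
  Latitude: split at 2 digits → 22° and 28.7208′; 22 + 28.7208/60 = 22.478680
  S → negative
  Lon: degrees = first 3 digits = 0, minutes = 43.472; 0 + 43.472/60 = 0.724533
  W ⇒ negate
Point 2:
  Lat: 9° + 20/60 + 23.6/3600 = 9 + 0.333333 + 0.006556 = 9.339889
  S ⇒ negate
  Longitude: 109° + 22/60 + 26.9/3600 = 109 + 0.366667 + 0.007472 = 109.374139
  E → positive
Point 3:
  Lat: degrees = first 2 digits = 89, minutes = 19.129; 89 + 19.129/60 = 89.318817
  S → negative
  Lon: degrees = first 3 digits = 139, minutes = 22.176; 139 + 22.176/60 = 139.369600
  hemisphere W, so the sign is −
Point 4:
  Lat: degrees = first 2 digits = 89, minutes = 4.527; 89 + 4.527/60 = 89.075450
  S ⇒ negate
  Lon: split at 3 digits → 021° and 13.3662′; 21 + 13.3662/60 = 21.222770
  E → positive
Point 5:
  φ: degrees = first 2 digits = 83, minutes = 11.92595; 83 + 11.92595/60 = 83.198766
  S ⇒ negate
  Lon: degrees = first 3 digits = 143, minutes = 58.102; 143 + 58.102/60 = 143.968367
  W → negative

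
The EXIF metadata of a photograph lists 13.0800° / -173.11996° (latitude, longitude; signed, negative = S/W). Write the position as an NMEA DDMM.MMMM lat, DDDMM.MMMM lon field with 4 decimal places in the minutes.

1304.8000,N / 17307.1976,W

φ: fractional part 0.080000 → 4.800000 minutes
Longitude is negative → W; |value| = 173.119960
Lon: 173° + 0.119960 × 60 = 173° 7.197600′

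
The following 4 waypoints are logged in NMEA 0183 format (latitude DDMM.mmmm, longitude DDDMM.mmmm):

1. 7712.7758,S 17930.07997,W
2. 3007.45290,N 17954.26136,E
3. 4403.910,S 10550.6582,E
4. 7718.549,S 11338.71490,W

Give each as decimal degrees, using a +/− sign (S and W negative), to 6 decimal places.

Point 1:
  Latitude: degrees = first 2 digits = 77, minutes = 12.7758; 77 + 12.7758/60 = 77.2129300
  hemisphere S, so the sign is −
  λ: degrees = first 3 digits = 179, minutes = 30.07997; 179 + 30.07997/60 = 179.5013328
  W ⇒ negate
Point 2:
  Latitude: split at 2 digits → 30° and 7.4529′; 30 + 7.4529/60 = 30.1242150
  N ⇒ keep positive
  λ: split at 3 digits → 179° and 54.26136′; 179 + 54.26136/60 = 179.9043560
  E ⇒ keep positive
Point 3:
  Latitude: degrees = first 2 digits = 44, minutes = 3.91; 44 + 3.91/60 = 44.0651667
  hemisphere S, so the sign is −
  λ: degrees = first 3 digits = 105, minutes = 50.6582; 105 + 50.6582/60 = 105.8443033
  E ⇒ keep positive
Point 4:
  Latitude: degrees = first 2 digits = 77, minutes = 18.549; 77 + 18.549/60 = 77.3091500
  S ⇒ negate
  Lon: degrees = first 3 digits = 113, minutes = 38.7149; 113 + 38.7149/60 = 113.6452483
  W ⇒ negate

1. -77.212930, -179.501333
2. 30.124215, 179.904356
3. -44.065167, 105.844303
4. -77.309150, -113.645248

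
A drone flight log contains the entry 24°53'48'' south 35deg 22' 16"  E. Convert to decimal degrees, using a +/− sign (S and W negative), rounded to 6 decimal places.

-24.896667, 35.371111

Lat: 24 + 53/60 + 48/3600 = 24.8966667
hemisphere S, so the sign is −
λ: 35 + 22/60 + 16/3600 = 35.3711111
E → positive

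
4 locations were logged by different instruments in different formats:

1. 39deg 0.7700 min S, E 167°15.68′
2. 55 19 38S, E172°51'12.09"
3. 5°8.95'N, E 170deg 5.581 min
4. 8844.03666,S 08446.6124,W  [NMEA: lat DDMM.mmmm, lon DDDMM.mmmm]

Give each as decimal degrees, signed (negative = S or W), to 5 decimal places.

1. -39.01283, 167.26133
2. -55.32722, 172.85336
3. 5.14917, 170.09302
4. -88.73394, -84.77687

Point 1:
  φ: 0.77′ = 0.012833°; total 39.012833
  S ⇒ negate
  λ: 15.68′ = 0.261333°; total 167.261333
  E ⇒ keep positive
Point 2:
  φ: 19′ + 38″ = 19.63333′; 55 + 19.63333/60 = 55.327222
  hemisphere S, so the sign is −
  λ: 172 + 51/60 + 12.09/3600 = 172.853358
  E ⇒ keep positive
Point 3:
  φ: 8.95′ = 0.149167°; total 5.149167
  N → positive
  λ: 170 + 5.581/60 = 170.093017
  E ⇒ keep positive
Point 4:
  Latitude: split at 2 digits → 88° and 44.03666′; 88 + 44.03666/60 = 88.733944
  hemisphere S, so the sign is −
  Longitude: degrees = first 3 digits = 84, minutes = 46.6124; 84 + 46.6124/60 = 84.776873
  W ⇒ negate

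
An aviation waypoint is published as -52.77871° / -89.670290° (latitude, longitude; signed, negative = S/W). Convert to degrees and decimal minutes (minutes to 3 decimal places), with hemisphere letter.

52° 46.723′ S, 89° 40.217′ W

Latitude is negative → S; |value| = 52.778710
φ: 52° + 0.778710 × 60 = 52° 46.72260′
Longitude is negative → W; |value| = 89.670290
λ: minutes = (89.670290 − 89) × 60 = 40.21740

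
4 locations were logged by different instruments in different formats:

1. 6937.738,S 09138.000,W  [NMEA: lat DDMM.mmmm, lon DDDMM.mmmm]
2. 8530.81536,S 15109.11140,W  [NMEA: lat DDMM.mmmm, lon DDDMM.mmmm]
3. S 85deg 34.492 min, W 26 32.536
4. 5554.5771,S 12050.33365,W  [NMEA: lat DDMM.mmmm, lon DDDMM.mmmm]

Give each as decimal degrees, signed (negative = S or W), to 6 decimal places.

Point 1:
  φ: degrees = first 2 digits = 69, minutes = 37.738; 69 + 37.738/60 = 69.6289667
  S → negative
  Lon: degrees = first 3 digits = 91, minutes = 38; 91 + 38/60 = 91.6333333
  W ⇒ negate
Point 2:
  Lat: split at 2 digits → 85° and 30.81536′; 85 + 30.81536/60 = 85.5135893
  S ⇒ negate
  Lon: degrees = first 3 digits = 151, minutes = 9.1114; 151 + 9.1114/60 = 151.1518567
  hemisphere W, so the sign is −
Point 3:
  Lat: 85 + 34.492/60 = 85.5748667
  S → negative
  Lon: 26 + 32.536/60 = 26.5422667
  hemisphere W, so the sign is −
Point 4:
  Latitude: degrees = first 2 digits = 55, minutes = 54.5771; 55 + 54.5771/60 = 55.9096183
  S → negative
  λ: degrees = first 3 digits = 120, minutes = 50.33365; 120 + 50.33365/60 = 120.8388942
  W → negative

1. -69.628967, -91.633333
2. -85.513589, -151.151857
3. -85.574867, -26.542267
4. -55.909618, -120.838894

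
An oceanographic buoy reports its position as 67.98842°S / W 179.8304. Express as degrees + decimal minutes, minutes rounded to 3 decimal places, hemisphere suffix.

67° 59.305′ S, 179° 49.824′ W

Lat: fractional part 0.988420 → 59.30520 minutes
Lon: fractional part 0.830400 → 49.82400 minutes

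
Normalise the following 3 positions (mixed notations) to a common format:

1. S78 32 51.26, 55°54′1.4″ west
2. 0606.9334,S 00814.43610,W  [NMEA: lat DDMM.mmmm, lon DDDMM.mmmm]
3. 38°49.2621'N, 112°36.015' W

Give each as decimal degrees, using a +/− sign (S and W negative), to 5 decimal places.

1. -78.54757, -55.90039
2. -6.11556, -8.24060
3. 38.82104, -112.60025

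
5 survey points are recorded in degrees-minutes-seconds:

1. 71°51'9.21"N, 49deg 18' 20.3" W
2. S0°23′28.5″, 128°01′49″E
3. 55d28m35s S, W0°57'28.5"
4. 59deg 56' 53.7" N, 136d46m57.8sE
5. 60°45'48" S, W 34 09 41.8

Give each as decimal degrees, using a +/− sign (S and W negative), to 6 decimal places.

1. 71.852558, -49.305639
2. -0.391250, 128.030278
3. -55.476389, -0.957917
4. 59.948250, 136.782722
5. -60.763333, -34.161611

Point 1:
  Latitude: 71 + 51/60 + 9.21/3600 = 71.8525583
  N ⇒ keep positive
  Longitude: 18′ + 20.3″ = 18.33833′; 49 + 18.33833/60 = 49.3056389
  hemisphere W, so the sign is −
Point 2:
  φ: 0° + 23/60 + 28.5/3600 = 0 + 0.383333 + 0.007917 = 0.3912500
  S → negative
  Lon: 128° + 1/60 + 49/3600 = 128 + 0.016667 + 0.013611 = 128.0302778
  E ⇒ keep positive
Point 3:
  Latitude: 55 + 28/60 + 35/3600 = 55.4763889
  S ⇒ negate
  Lon: 0 + 57/60 + 28.5/3600 = 0.9579167
  W → negative
Point 4:
  Latitude: 59° + 56/60 + 53.7/3600 = 59 + 0.933333 + 0.014917 = 59.9482500
  N ⇒ keep positive
  Lon: 46′ + 57.8″ = 46.96333′; 136 + 46.96333/60 = 136.7827222
  E ⇒ keep positive
Point 5:
  Latitude: 60° + 45/60 + 48/3600 = 60 + 0.750000 + 0.013333 = 60.7633333
  hemisphere S, so the sign is −
  Longitude: 34 + 9/60 + 41.8/3600 = 34.1616111
  W ⇒ negate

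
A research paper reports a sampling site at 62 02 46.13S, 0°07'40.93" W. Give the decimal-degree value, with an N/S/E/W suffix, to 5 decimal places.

Lat: 2′ + 46.13″ = 2.76883′; 62 + 2.76883/60 = 62.046147
Longitude: 7′ + 40.93″ = 7.68217′; 0 + 7.68217/60 = 0.128036

62.04615° S, 0.12804° W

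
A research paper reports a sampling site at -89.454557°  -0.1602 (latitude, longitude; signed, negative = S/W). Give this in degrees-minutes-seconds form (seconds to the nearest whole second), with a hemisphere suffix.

Latitude is negative → S; |value| = 89.454557
Latitude: 0.454557 × 60 = 27.27342′ → 27′, remainder × 60 = 16.41″
Longitude is negative → W; |value| = 0.160200
Longitude: whole degrees 0; 9.61200′ → 9′ and 36.72″

89°27′16″ S, 0°09′37″ W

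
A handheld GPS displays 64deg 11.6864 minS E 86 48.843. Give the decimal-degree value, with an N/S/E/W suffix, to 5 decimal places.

64.19477° S, 86.81405° E

Lat: 11.6864′ = 0.194773°; total 64.194773
Lon: 48.843′ = 0.814050°; total 86.814050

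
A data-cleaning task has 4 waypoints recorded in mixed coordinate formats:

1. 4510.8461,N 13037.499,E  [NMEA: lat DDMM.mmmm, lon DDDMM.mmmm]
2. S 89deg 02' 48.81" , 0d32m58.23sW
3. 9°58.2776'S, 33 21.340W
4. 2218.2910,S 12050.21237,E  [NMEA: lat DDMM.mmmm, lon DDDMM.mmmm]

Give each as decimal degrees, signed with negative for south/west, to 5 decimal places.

Point 1:
  Lat: split at 2 digits → 45° and 10.8461′; 45 + 10.8461/60 = 45.180768
  N → positive
  Lon: split at 3 digits → 130° and 37.499′; 130 + 37.499/60 = 130.624983
  E → positive
Point 2:
  Lat: 89° + 2/60 + 48.81/3600 = 89 + 0.033333 + 0.013558 = 89.046892
  S → negative
  λ: 32′ + 58.23″ = 32.97050′; 0 + 32.97050/60 = 0.549508
  W → negative
Point 3:
  Lat: 9 + 58.2776/60 = 9.971293
  S → negative
  Longitude: 33 + 21.34/60 = 33.355667
  hemisphere W, so the sign is −
Point 4:
  φ: degrees = first 2 digits = 22, minutes = 18.291; 22 + 18.291/60 = 22.304850
  hemisphere S, so the sign is −
  λ: split at 3 digits → 120° and 50.21237′; 120 + 50.21237/60 = 120.836873
  E ⇒ keep positive

1. 45.18077, 130.62498
2. -89.04689, -0.54951
3. -9.97129, -33.35567
4. -22.30485, 120.83687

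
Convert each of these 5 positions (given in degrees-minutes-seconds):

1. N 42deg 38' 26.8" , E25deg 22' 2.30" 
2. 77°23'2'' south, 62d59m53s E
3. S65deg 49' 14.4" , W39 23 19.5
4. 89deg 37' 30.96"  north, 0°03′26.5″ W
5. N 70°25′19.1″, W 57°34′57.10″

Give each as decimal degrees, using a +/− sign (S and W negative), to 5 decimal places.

Point 1:
  Latitude: 42 + 38/60 + 26.8/3600 = 42.640778
  N ⇒ keep positive
  λ: 22′ + 2.3″ = 22.03833′; 25 + 22.03833/60 = 25.367306
  E → positive
Point 2:
  Latitude: 23′ + 2″ = 23.03333′; 77 + 23.03333/60 = 77.383889
  S ⇒ negate
  Longitude: 59′ + 53″ = 59.88333′; 62 + 59.88333/60 = 62.998056
  E → positive
Point 3:
  Latitude: 49′ + 14.4″ = 49.24000′; 65 + 49.24000/60 = 65.820667
  S ⇒ negate
  λ: 23′ + 19.5″ = 23.32500′; 39 + 23.32500/60 = 39.388750
  W → negative
Point 4:
  Lat: 89 + 37/60 + 30.96/3600 = 89.625267
  N ⇒ keep positive
  Longitude: 0° + 3/60 + 26.5/3600 = 0 + 0.050000 + 0.007361 = 0.057361
  W → negative
Point 5:
  Lat: 70 + 25/60 + 19.1/3600 = 70.421972
  N → positive
  Longitude: 57° + 34/60 + 57.1/3600 = 57 + 0.566667 + 0.015861 = 57.582528
  hemisphere W, so the sign is −

1. 42.64078, 25.36731
2. -77.38389, 62.99806
3. -65.82067, -39.38875
4. 89.62527, -0.05736
5. 70.42197, -57.58253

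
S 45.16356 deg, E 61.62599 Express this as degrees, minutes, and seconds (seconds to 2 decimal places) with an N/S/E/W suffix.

45°09′48.82″ S, 61°37′33.56″ E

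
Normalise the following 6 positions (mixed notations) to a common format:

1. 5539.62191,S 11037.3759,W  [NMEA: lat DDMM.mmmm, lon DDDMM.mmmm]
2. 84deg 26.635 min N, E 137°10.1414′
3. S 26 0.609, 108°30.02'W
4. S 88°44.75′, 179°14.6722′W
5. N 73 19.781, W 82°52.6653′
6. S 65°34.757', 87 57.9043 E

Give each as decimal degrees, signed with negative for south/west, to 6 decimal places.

1. -55.660365, -110.622932
2. 84.443917, 137.169023
3. -26.010150, -108.500333
4. -88.745833, -179.244537
5. 73.329683, -82.877755
6. -65.579283, 87.965072

Point 1:
  Lat: split at 2 digits → 55° and 39.62191′; 55 + 39.62191/60 = 55.6603652
  hemisphere S, so the sign is −
  λ: degrees = first 3 digits = 110, minutes = 37.3759; 110 + 37.3759/60 = 110.6229317
  hemisphere W, so the sign is −
Point 2:
  Lat: 26.635′ = 0.443917°; total 84.4439167
  N ⇒ keep positive
  Longitude: 137 + 10.1414/60 = 137.1690233
  E ⇒ keep positive
Point 3:
  Lat: 26 + 0.609/60 = 26.0101500
  S → negative
  Lon: 30.02′ = 0.500333°; total 108.5003333
  W → negative
Point 4:
  φ: 44.75′ = 0.745833°; total 88.7458333
  S → negative
  Longitude: 14.6722′ = 0.244537°; total 179.2445367
  W → negative
Point 5:
  Latitude: 73 + 19.781/60 = 73.3296833
  N ⇒ keep positive
  Lon: 82 + 52.6653/60 = 82.8777550
  W → negative
Point 6:
  Lat: 34.757′ = 0.579283°; total 65.5792833
  S ⇒ negate
  Lon: 57.9043′ = 0.965072°; total 87.9650717
  E → positive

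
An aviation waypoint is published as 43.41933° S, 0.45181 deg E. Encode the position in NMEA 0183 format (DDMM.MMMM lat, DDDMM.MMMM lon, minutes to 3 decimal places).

4325.160,S / 00027.109,E

φ: minutes = (43.419330 − 43) × 60 = 25.15980
Longitude: 0° + 0.451810 × 60 = 0° 27.10860′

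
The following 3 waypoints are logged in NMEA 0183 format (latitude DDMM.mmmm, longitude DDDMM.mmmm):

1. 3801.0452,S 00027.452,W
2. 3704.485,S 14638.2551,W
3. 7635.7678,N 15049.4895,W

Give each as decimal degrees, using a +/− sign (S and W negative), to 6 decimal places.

Point 1:
  Latitude: split at 2 digits → 38° and 1.0452′; 38 + 1.0452/60 = 38.0174200
  S → negative
  Lon: degrees = first 3 digits = 0, minutes = 27.452; 0 + 27.452/60 = 0.4575333
  W → negative
Point 2:
  Latitude: degrees = first 2 digits = 37, minutes = 4.485; 37 + 4.485/60 = 37.0747500
  hemisphere S, so the sign is −
  Longitude: split at 3 digits → 146° and 38.2551′; 146 + 38.2551/60 = 146.6375850
  hemisphere W, so the sign is −
Point 3:
  Lat: degrees = first 2 digits = 76, minutes = 35.7678; 76 + 35.7678/60 = 76.5961300
  N ⇒ keep positive
  Longitude: degrees = first 3 digits = 150, minutes = 49.4895; 150 + 49.4895/60 = 150.8248250
  W → negative

1. -38.017420, -0.457533
2. -37.074750, -146.637585
3. 76.596130, -150.824825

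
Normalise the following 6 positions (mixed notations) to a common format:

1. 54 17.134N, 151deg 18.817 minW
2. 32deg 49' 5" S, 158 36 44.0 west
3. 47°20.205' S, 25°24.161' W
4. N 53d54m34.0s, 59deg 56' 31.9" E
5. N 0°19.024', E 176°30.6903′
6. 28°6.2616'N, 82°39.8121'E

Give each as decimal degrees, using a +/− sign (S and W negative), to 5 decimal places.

Point 1:
  Latitude: 54 + 17.134/60 = 54.285567
  N → positive
  λ: 151 + 18.817/60 = 151.313617
  W ⇒ negate
Point 2:
  φ: 32° + 49/60 + 5/3600 = 32 + 0.816667 + 0.001389 = 32.818056
  hemisphere S, so the sign is −
  Lon: 36′ + 44″ = 36.73333′; 158 + 36.73333/60 = 158.612222
  hemisphere W, so the sign is −
Point 3:
  Lat: 20.205′ = 0.336750°; total 47.336750
  hemisphere S, so the sign is −
  Lon: 25 + 24.161/60 = 25.402683
  hemisphere W, so the sign is −
Point 4:
  Lat: 53° + 54/60 + 34/3600 = 53 + 0.900000 + 0.009444 = 53.909444
  N → positive
  λ: 59° + 56/60 + 31.9/3600 = 59 + 0.933333 + 0.008861 = 59.942194
  E ⇒ keep positive
Point 5:
  Latitude: 19.024′ = 0.317067°; total 0.317067
  N ⇒ keep positive
  Longitude: 30.6903′ = 0.511505°; total 176.511505
  E → positive
Point 6:
  Lat: 28 + 6.2616/60 = 28.104360
  N ⇒ keep positive
  Lon: 39.8121′ = 0.663535°; total 82.663535
  E → positive

1. 54.28557, -151.31362
2. -32.81806, -158.61222
3. -47.33675, -25.40268
4. 53.90944, 59.94219
5. 0.31707, 176.51151
6. 28.10436, 82.66354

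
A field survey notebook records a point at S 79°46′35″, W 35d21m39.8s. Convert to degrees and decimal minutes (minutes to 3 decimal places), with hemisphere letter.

79° 46.583′ S, 35° 21.663′ W

Lat: 46 + 35/60 = 46.58333′
Lon: 21 + 39.8/60 = 21.66333′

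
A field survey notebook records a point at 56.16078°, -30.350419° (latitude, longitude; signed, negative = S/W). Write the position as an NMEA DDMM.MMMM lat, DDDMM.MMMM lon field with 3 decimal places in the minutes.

5609.647,N / 03021.025,W

Lat: fractional part 0.160780 → 9.64680 minutes
Longitude is negative → W; |value| = 30.350419
λ: minutes = (30.350419 − 30) × 60 = 21.02514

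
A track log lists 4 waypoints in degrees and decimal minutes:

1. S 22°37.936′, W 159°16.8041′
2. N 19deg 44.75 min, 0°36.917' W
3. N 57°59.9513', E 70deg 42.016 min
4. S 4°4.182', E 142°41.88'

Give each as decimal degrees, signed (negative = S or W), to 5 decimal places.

Point 1:
  Latitude: 22 + 37.936/60 = 22.632267
  S → negative
  Lon: 16.8041′ = 0.280068°; total 159.280068
  hemisphere W, so the sign is −
Point 2:
  Lat: 44.75′ = 0.745833°; total 19.745833
  N → positive
  Lon: 36.917′ = 0.615283°; total 0.615283
  hemisphere W, so the sign is −
Point 3:
  Lat: 57 + 59.9513/60 = 57.999188
  N → positive
  Lon: 42.016′ = 0.700267°; total 70.700267
  E → positive
Point 4:
  Latitude: 4.182′ = 0.069700°; total 4.069700
  hemisphere S, so the sign is −
  λ: 142 + 41.88/60 = 142.698000
  E → positive

1. -22.63227, -159.28007
2. 19.74583, -0.61528
3. 57.99919, 70.70027
4. -4.06970, 142.69800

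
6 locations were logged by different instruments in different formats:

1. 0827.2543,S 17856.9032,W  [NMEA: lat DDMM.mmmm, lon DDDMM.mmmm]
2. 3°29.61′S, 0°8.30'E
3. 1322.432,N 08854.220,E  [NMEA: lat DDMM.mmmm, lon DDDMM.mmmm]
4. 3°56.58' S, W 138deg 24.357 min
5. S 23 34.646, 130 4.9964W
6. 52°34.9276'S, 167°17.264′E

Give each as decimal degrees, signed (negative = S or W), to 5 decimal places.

1. -8.45424, -178.94839
2. -3.49350, 0.13833
3. 13.37387, 88.90367
4. -3.94300, -138.40595
5. -23.57743, -130.08327
6. -52.58213, 167.28773

Point 1:
  Lat: split at 2 digits → 08° and 27.2543′; 8 + 27.2543/60 = 8.454238
  hemisphere S, so the sign is −
  Longitude: split at 3 digits → 178° and 56.9032′; 178 + 56.9032/60 = 178.948387
  W → negative
Point 2:
  φ: 3 + 29.61/60 = 3.493500
  hemisphere S, so the sign is −
  Longitude: 8.3′ = 0.138333°; total 0.138333
  E ⇒ keep positive
Point 3:
  Lat: degrees = first 2 digits = 13, minutes = 22.432; 13 + 22.432/60 = 13.373867
  N → positive
  Lon: degrees = first 3 digits = 88, minutes = 54.22; 88 + 54.22/60 = 88.903667
  E → positive
Point 4:
  Lat: 56.58′ = 0.943000°; total 3.943000
  S ⇒ negate
  Lon: 24.357′ = 0.405950°; total 138.405950
  hemisphere W, so the sign is −
Point 5:
  Lat: 23 + 34.646/60 = 23.577433
  S → negative
  Longitude: 130 + 4.9964/60 = 130.083273
  W → negative
Point 6:
  Lat: 34.9276′ = 0.582127°; total 52.582127
  S ⇒ negate
  Lon: 17.264′ = 0.287733°; total 167.287733
  E → positive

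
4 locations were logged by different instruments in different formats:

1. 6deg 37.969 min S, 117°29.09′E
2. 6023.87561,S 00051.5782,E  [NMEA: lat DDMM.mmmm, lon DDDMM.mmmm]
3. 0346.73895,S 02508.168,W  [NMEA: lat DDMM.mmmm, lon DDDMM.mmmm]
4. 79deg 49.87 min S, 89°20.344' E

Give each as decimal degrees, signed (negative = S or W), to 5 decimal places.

Point 1:
  Latitude: 37.969′ = 0.632817°; total 6.632817
  S ⇒ negate
  Longitude: 117 + 29.09/60 = 117.484833
  E ⇒ keep positive
Point 2:
  Latitude: degrees = first 2 digits = 60, minutes = 23.87561; 60 + 23.87561/60 = 60.397927
  S → negative
  λ: degrees = first 3 digits = 0, minutes = 51.5782; 0 + 51.5782/60 = 0.859637
  E ⇒ keep positive
Point 3:
  Lat: split at 2 digits → 03° and 46.73895′; 3 + 46.73895/60 = 3.778983
  hemisphere S, so the sign is −
  Lon: degrees = first 3 digits = 25, minutes = 8.168; 25 + 8.168/60 = 25.136133
  hemisphere W, so the sign is −
Point 4:
  Lat: 79 + 49.87/60 = 79.831167
  hemisphere S, so the sign is −
  Lon: 89 + 20.344/60 = 89.339067
  E ⇒ keep positive

1. -6.63282, 117.48483
2. -60.39793, 0.85964
3. -3.77898, -25.13613
4. -79.83117, 89.33907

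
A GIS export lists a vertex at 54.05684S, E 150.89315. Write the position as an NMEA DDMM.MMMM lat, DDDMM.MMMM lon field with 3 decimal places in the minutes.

5403.410,S / 15053.589,E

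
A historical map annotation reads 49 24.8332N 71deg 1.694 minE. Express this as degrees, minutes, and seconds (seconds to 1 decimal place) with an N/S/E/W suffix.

Latitude: fractional minutes 0.83320 × 60 = 49.992″
λ: 1.69400′ → 1′ and 0.69400 × 60 = 41.640″

49°24′50.0″ N, 71°01′41.6″ E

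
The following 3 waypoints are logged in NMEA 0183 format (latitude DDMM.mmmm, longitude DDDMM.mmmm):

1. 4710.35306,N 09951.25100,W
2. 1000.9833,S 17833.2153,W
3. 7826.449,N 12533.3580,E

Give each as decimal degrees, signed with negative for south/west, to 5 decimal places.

1. 47.17255, -99.85418
2. -10.01639, -178.55359
3. 78.44082, 125.55597

Point 1:
  Lat: split at 2 digits → 47° and 10.35306′; 47 + 10.35306/60 = 47.172551
  N → positive
  Lon: degrees = first 3 digits = 99, minutes = 51.251; 99 + 51.251/60 = 99.854183
  W → negative
Point 2:
  Latitude: split at 2 digits → 10° and 0.9833′; 10 + 0.9833/60 = 10.016388
  S → negative
  Lon: split at 3 digits → 178° and 33.2153′; 178 + 33.2153/60 = 178.553588
  W ⇒ negate
Point 3:
  φ: split at 2 digits → 78° and 26.449′; 78 + 26.449/60 = 78.440817
  N ⇒ keep positive
  Lon: degrees = first 3 digits = 125, minutes = 33.358; 125 + 33.358/60 = 125.555967
  E ⇒ keep positive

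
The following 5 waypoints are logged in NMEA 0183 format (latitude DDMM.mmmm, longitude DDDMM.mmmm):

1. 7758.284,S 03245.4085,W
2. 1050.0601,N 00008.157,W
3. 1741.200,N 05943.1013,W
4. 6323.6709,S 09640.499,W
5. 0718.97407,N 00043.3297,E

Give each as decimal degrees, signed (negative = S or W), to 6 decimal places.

1. -77.971400, -32.756808
2. 10.834335, -0.135950
3. 17.686667, -59.718355
4. -63.394515, -96.674983
5. 7.316235, 0.722162

Point 1:
  Latitude: split at 2 digits → 77° and 58.284′; 77 + 58.284/60 = 77.9714000
  S ⇒ negate
  Lon: split at 3 digits → 032° and 45.4085′; 32 + 45.4085/60 = 32.7568083
  W ⇒ negate
Point 2:
  Latitude: split at 2 digits → 10° and 50.0601′; 10 + 50.0601/60 = 10.8343350
  N → positive
  Lon: split at 3 digits → 000° and 8.157′; 0 + 8.157/60 = 0.1359500
  W ⇒ negate
Point 3:
  Latitude: split at 2 digits → 17° and 41.2′; 17 + 41.2/60 = 17.6866667
  N → positive
  λ: split at 3 digits → 059° and 43.1013′; 59 + 43.1013/60 = 59.7183550
  W → negative
Point 4:
  Latitude: split at 2 digits → 63° and 23.6709′; 63 + 23.6709/60 = 63.3945150
  hemisphere S, so the sign is −
  Longitude: degrees = first 3 digits = 96, minutes = 40.499; 96 + 40.499/60 = 96.6749833
  hemisphere W, so the sign is −
Point 5:
  Lat: split at 2 digits → 07° and 18.97407′; 7 + 18.97407/60 = 7.3162345
  N → positive
  Lon: degrees = first 3 digits = 0, minutes = 43.3297; 0 + 43.3297/60 = 0.7221617
  E → positive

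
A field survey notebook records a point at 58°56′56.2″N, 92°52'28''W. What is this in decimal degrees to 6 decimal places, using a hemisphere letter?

φ: 58 + 56/60 + 56.2/3600 = 58.9489444
λ: 92 + 52/60 + 28/3600 = 92.8744444

58.948944° N, 92.874444° W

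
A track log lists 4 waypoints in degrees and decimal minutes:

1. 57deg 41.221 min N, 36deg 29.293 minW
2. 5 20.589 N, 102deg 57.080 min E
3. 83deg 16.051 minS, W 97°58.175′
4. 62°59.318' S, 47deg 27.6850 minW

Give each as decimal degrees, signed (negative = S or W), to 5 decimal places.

Point 1:
  Latitude: 57 + 41.221/60 = 57.687017
  N ⇒ keep positive
  λ: 36 + 29.293/60 = 36.488217
  W ⇒ negate
Point 2:
  Lat: 5 + 20.589/60 = 5.343150
  N ⇒ keep positive
  Lon: 102 + 57.08/60 = 102.951333
  E → positive
Point 3:
  Latitude: 83 + 16.051/60 = 83.267517
  hemisphere S, so the sign is −
  Lon: 97 + 58.175/60 = 97.969583
  W ⇒ negate
Point 4:
  Latitude: 59.318′ = 0.988633°; total 62.988633
  S ⇒ negate
  λ: 47 + 27.685/60 = 47.461417
  hemisphere W, so the sign is −

1. 57.68702, -36.48822
2. 5.34315, 102.95133
3. -83.26752, -97.96958
4. -62.98863, -47.46142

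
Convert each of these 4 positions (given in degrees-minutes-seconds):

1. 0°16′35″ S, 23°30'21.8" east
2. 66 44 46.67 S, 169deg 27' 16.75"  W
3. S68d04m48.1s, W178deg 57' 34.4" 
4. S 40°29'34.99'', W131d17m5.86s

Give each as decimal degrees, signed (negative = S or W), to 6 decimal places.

1. -0.276389, 23.506056
2. -66.746297, -169.454653
3. -68.080028, -178.959556
4. -40.493053, -131.284961

Point 1:
  φ: 0 + 16/60 + 35/3600 = 0.2763889
  S ⇒ negate
  Lon: 23° + 30/60 + 21.8/3600 = 23 + 0.500000 + 0.006056 = 23.5060556
  E ⇒ keep positive
Point 2:
  Latitude: 66 + 44/60 + 46.67/3600 = 66.7462972
  hemisphere S, so the sign is −
  Longitude: 169 + 27/60 + 16.75/3600 = 169.4546528
  hemisphere W, so the sign is −
Point 3:
  φ: 68° + 4/60 + 48.1/3600 = 68 + 0.066667 + 0.013361 = 68.0800278
  S ⇒ negate
  Longitude: 178° + 57/60 + 34.4/3600 = 178 + 0.950000 + 0.009556 = 178.9595556
  hemisphere W, so the sign is −
Point 4:
  φ: 29′ + 34.99″ = 29.58317′; 40 + 29.58317/60 = 40.4930528
  hemisphere S, so the sign is −
  Longitude: 131 + 17/60 + 5.86/3600 = 131.2849611
  W → negative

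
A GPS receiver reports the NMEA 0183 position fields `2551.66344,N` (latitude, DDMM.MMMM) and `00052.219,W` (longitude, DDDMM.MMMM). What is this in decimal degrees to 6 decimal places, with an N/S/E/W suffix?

25.861057° N, 0.870317° W

Lat: degrees = first 2 digits = 25, minutes = 51.66344; 25 + 51.66344/60 = 25.8610573
λ: degrees = first 3 digits = 0, minutes = 52.219; 0 + 52.219/60 = 0.8703167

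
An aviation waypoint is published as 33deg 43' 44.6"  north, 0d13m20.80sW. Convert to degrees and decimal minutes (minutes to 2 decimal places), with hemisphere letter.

33° 43.74′ N, 0° 13.35′ W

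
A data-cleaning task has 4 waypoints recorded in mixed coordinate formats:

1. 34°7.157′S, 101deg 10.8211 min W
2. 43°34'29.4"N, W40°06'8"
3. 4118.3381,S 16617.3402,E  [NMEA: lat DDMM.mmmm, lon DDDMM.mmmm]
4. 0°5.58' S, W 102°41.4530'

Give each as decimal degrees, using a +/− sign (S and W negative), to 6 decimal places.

1. -34.119283, -101.180352
2. 43.574833, -40.102222
3. -41.305635, 166.289003
4. -0.093000, -102.690883

Point 1:
  Latitude: 34 + 7.157/60 = 34.1192833
  hemisphere S, so the sign is −
  λ: 10.8211′ = 0.180352°; total 101.1803517
  W → negative
Point 2:
  Lat: 43 + 34/60 + 29.4/3600 = 43.5748333
  N ⇒ keep positive
  λ: 6′ + 8″ = 6.13333′; 40 + 6.13333/60 = 40.1022222
  W ⇒ negate
Point 3:
  φ: split at 2 digits → 41° and 18.3381′; 41 + 18.3381/60 = 41.3056350
  S → negative
  λ: degrees = first 3 digits = 166, minutes = 17.3402; 166 + 17.3402/60 = 166.2890033
  E → positive
Point 4:
  Lat: 0 + 5.58/60 = 0.0930000
  hemisphere S, so the sign is −
  Longitude: 102 + 41.453/60 = 102.6908833
  W ⇒ negate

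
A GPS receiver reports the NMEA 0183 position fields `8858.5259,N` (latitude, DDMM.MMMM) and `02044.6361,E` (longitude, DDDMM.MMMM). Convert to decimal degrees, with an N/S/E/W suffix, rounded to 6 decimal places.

88.975432° N, 20.743935° E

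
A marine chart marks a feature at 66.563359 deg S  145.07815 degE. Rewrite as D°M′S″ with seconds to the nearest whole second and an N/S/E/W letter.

66°33′48″ S, 145°04′41″ E

Latitude: whole degrees 66; 33.80154′ → 33′ and 48.09″
λ: whole degrees 145; 4.68900′ → 4′ and 41.34″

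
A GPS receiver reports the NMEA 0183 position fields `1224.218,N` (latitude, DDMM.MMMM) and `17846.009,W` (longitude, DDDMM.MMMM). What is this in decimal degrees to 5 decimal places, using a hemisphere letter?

φ: degrees = first 2 digits = 12, minutes = 24.218; 12 + 24.218/60 = 12.403633
Lon: split at 3 digits → 178° and 46.009′; 178 + 46.009/60 = 178.766817

12.40363° N, 178.76682° W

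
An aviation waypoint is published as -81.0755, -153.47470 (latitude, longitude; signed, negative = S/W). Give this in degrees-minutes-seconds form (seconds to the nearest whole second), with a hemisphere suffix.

Latitude is negative → S; |value| = 81.075500
Lat: 0.075500° → 4.53000′; 0.53000 × 60 = 31.80″
Longitude is negative → W; |value| = 153.474700
Lon: 0.474700° → 28.48200′; 0.48200 × 60 = 28.92″

81°04′32″ S, 153°28′29″ W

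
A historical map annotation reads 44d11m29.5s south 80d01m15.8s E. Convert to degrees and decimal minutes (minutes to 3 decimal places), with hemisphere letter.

44° 11.492′ S, 80° 1.263′ E

Lat: seconds/60 = 0.49167; minutes = 11 + 0.49167 = 11.49167
λ: seconds/60 = 0.26333; minutes = 1 + 0.26333 = 1.26333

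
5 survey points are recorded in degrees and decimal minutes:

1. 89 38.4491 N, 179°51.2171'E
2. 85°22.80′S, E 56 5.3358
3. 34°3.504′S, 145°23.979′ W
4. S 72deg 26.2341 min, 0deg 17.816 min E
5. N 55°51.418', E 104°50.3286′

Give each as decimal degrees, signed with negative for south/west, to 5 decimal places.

Point 1:
  φ: 89 + 38.4491/60 = 89.640818
  N ⇒ keep positive
  λ: 51.2171′ = 0.853618°; total 179.853618
  E ⇒ keep positive
Point 2:
  Lat: 22.8′ = 0.380000°; total 85.380000
  hemisphere S, so the sign is −
  Longitude: 56 + 5.3358/60 = 56.088930
  E ⇒ keep positive
Point 3:
  φ: 3.504′ = 0.058400°; total 34.058400
  hemisphere S, so the sign is −
  Longitude: 145 + 23.979/60 = 145.399650
  W → negative
Point 4:
  Latitude: 72 + 26.2341/60 = 72.437235
  hemisphere S, so the sign is −
  Longitude: 0 + 17.816/60 = 0.296933
  E ⇒ keep positive
Point 5:
  Lat: 55 + 51.418/60 = 55.856967
  N ⇒ keep positive
  Lon: 50.3286′ = 0.838810°; total 104.838810
  E → positive

1. 89.64082, 179.85362
2. -85.38000, 56.08893
3. -34.05840, -145.39965
4. -72.43724, 0.29693
5. 55.85697, 104.83881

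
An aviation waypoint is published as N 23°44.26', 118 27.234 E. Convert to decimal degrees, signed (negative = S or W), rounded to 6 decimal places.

23.737667, 118.453900

Lat: 44.26′ = 0.737667°; total 23.7376667
N → positive
λ: 118 + 27.234/60 = 118.4539000
E → positive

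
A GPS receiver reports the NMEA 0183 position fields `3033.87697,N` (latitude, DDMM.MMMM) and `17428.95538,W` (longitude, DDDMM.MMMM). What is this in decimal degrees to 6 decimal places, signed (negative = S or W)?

Latitude: split at 2 digits → 30° and 33.87697′; 30 + 33.87697/60 = 30.5646162
N ⇒ keep positive
λ: degrees = first 3 digits = 174, minutes = 28.95538; 174 + 28.95538/60 = 174.4825897
W ⇒ negate

30.564616, -174.482590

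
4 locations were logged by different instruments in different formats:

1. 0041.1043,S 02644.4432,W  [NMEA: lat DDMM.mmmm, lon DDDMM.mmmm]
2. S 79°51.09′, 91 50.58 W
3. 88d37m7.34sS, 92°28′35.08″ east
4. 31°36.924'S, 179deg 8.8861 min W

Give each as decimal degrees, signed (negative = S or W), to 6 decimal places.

Point 1:
  φ: degrees = first 2 digits = 0, minutes = 41.1043; 0 + 41.1043/60 = 0.6850717
  hemisphere S, so the sign is −
  Lon: split at 3 digits → 026° and 44.4432′; 26 + 44.4432/60 = 26.7407200
  W → negative
Point 2:
  Latitude: 51.09′ = 0.851500°; total 79.8515000
  S ⇒ negate
  Longitude: 91 + 50.58/60 = 91.8430000
  W → negative
Point 3:
  Latitude: 88 + 37/60 + 7.34/3600 = 88.6187056
  S ⇒ negate
  λ: 28′ + 35.08″ = 28.58467′; 92 + 28.58467/60 = 92.4764111
  E → positive
Point 4:
  φ: 36.924′ = 0.615400°; total 31.6154000
  hemisphere S, so the sign is −
  λ: 8.8861′ = 0.148102°; total 179.1481017
  hemisphere W, so the sign is −

1. -0.685072, -26.740720
2. -79.851500, -91.843000
3. -88.618706, 92.476411
4. -31.615400, -179.148102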